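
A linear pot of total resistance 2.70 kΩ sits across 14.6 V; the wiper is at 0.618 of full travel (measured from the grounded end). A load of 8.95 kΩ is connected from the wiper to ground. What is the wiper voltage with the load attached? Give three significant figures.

The wiper splits the pot into (1−α)R = 1.031 kΩ above and αR = 1.669 kΩ below.
Lower section ‖ load = 1.406 kΩ.
V_wiper = 14.6 × 1.406/(1.031 + 1.406) = 8.42 V.

V ≈ 8.42 V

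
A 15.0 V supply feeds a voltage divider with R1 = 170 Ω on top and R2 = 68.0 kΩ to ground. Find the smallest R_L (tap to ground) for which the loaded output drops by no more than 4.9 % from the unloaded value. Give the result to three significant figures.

Output resistance R_th = R1‖R2 = (170 × 68000)/68170 = 169.6 Ω.
The fractional drop is R_th/(R_th + R_L); requiring this ≤ 0.0490 gives R_L ≥ R_th(1/0.0490 − 1) = 169.6 × 19.41 = 3.29 kΩ.

R_L(min) ≈ 3.29 kΩ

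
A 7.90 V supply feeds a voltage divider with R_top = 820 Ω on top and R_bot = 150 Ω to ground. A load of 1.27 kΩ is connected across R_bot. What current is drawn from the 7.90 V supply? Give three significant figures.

R_bot‖R_L = 134.2 Ω, so the source sees R_top + R_bot‖R_L = 954.2 Ω.
I = 7.90 V / 954.2 Ω = 8.28 mA.

I ≈ 8.28 mA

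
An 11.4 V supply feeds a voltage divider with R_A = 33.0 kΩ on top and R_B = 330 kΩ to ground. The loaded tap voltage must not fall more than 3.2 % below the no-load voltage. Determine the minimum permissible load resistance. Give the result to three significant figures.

Output resistance R_th = R_A‖R_B = (33.0 × 330)/363.0 = 30.00 kΩ.
The fractional drop is R_th/(R_th + R_L); requiring this ≤ 0.0320 gives R_L ≥ R_th(1/0.0320 − 1) = 30.00 × 30.25 = 908 kΩ.

R_L(min) ≈ 908 kΩ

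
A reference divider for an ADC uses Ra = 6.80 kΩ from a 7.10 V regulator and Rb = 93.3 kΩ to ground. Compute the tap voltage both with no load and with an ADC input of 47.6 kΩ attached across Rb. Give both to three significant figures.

Unloaded: 6.62 V; loaded: 5.84 V

Open-circuit: V = 7.10 × 93.3/(6.80 + 93.3) = 6.62 V.
With the load, Rb becomes Rb‖R_L = 31.52 kΩ, so V = 7.10 × 31.52/38.32 = 5.84 V.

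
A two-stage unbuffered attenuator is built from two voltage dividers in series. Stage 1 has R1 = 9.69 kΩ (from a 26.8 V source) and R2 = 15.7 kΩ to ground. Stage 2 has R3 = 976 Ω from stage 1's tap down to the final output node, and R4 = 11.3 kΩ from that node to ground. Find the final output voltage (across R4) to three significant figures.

Stage 2 presents R3+R4 = 12280 Ω as a load on stage 1's tap.
Stage 1's lower leg becomes R2‖(R3+R4) = 6889 Ω, so V_mid = 26.8 × 6889/16580 = 11.14 V.
Stage 2 is itself unloaded: V_out = V_mid × R4/(R3+R4) = 11.14 × 11300/12280 = 10.3 V.

V_out ≈ 10.3 V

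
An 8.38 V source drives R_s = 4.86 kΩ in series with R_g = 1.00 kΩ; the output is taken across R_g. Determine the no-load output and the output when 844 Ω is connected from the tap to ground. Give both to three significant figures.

Open-circuit: V = 8.38 × 1000/(4860 + 1000) = 1.43 V.
With the load, R_g becomes R_g‖R_L = 457.7 Ω, so V = 8.38 × 457.7/5318 = 0.721 V.

Unloaded: 1.43 V; loaded: 0.721 V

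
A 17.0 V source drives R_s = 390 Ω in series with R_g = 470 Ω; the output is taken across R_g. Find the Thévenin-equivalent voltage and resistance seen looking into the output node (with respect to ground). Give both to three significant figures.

V_th = 9.29 V, R_th = 213 Ω

V_th is the open-circuit tap voltage: 17.0 × 470/(390 + 470) = 9.29 V.
With the supply zeroed, R_s and R_g appear in parallel from the tap: R_th = R_s‖R_g = (390 × 470)/860.0 = 213 Ω.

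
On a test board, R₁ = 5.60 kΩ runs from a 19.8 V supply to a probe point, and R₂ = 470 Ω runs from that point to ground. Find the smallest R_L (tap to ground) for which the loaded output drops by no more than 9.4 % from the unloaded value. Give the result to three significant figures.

Output resistance R_th = R₁‖R₂ = (5600 × 470)/6070 = 433.6 Ω.
The fractional drop is R_th/(R_th + R_L); requiring this ≤ 0.0940 gives R_L ≥ R_th(1/0.0940 − 1) = 433.6 × 9.638 = 4.18 kΩ.

R_L(min) ≈ 4.18 kΩ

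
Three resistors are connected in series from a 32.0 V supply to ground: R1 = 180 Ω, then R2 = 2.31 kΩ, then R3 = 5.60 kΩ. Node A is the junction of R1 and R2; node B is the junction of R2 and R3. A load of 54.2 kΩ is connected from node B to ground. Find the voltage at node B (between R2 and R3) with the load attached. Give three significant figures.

At node B, R3 is in parallel with the load: R3‖R_L = 5076 Ω.
Below node A the resistance is R2 + (R3‖R_L) = 7386 Ω, so V_A = 32.0 × 7386/7566 = 31.24 V.
Then V_B = V_A × (R3‖R_L)/(R2 + R3‖R_L) = 31.24 × 5076/7386 = 21.5 V.

V ≈ 21.5 V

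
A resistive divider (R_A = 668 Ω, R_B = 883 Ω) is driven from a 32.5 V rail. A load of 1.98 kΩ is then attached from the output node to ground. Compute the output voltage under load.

The load sits in parallel with R_B: R_B‖R_L = (883 × 1980) / (883 + 1980) = 610.7 Ω.
V_out = 32.5 × 610.7 / (668 + 610.7) = 32.5 × 610.7/1279 = 15.5 V.

V_out ≈ 15.5 V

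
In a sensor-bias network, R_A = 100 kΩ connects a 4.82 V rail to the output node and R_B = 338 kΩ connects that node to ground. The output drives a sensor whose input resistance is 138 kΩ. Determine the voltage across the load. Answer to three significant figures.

V_out ≈ 2.39 V

The load sits in parallel with R_B: R_B‖R_L = (338 × 138) / (338 + 138) = 97.99 kΩ.
V_out = 4.82 × 97.99 / (100 + 97.99) = 4.82 × 97.99/198.0 = 2.39 V.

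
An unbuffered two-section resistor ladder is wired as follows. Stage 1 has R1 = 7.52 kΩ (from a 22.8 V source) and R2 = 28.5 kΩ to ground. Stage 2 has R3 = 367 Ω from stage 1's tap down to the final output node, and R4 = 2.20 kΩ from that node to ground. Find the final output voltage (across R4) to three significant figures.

V_out ≈ 4.66 V

Stage 2 presents R3+R4 = 2567 Ω as a load on stage 1's tap.
Stage 1's lower leg becomes R2‖(R3+R4) = 2355 Ω, so V_mid = 22.8 × 2355/9875 = 5.437 V.
Stage 2 is itself unloaded: V_out = V_mid × R4/(R3+R4) = 5.437 × 2200/2567 = 4.66 V.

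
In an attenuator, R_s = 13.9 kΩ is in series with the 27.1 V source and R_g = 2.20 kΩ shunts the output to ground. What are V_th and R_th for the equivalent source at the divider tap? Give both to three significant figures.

V_th is the open-circuit tap voltage: 27.1 × 2.20/(13.9 + 2.20) = 3.70 V.
With the supply zeroed, R_s and R_g appear in parallel from the tap: R_th = R_s‖R_g = (13.9 × 2.20)/16.10 = 1.90 kΩ.

V_th = 3.70 V, R_th = 1.90 kΩ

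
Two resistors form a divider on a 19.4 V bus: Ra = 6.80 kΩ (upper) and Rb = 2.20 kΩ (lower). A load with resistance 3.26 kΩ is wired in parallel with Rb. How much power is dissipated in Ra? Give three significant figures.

Total resistance from the source is Ra + (Rb‖R_L) = 8.114 kΩ, so I = 19.4/8.114 kΩ = 2.391 mA.
P = I²·Ra = (2.391 mA)² × 6.80 kΩ = 38.9 mW.

P ≈ 38.9 mW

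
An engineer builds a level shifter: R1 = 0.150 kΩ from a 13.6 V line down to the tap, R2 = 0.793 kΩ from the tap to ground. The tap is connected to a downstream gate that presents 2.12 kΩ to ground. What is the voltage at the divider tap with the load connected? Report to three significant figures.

V_out ≈ 10.8 V

The load sits in parallel with R2: R2‖R_L = (793 × 2120) / (793 + 2120) = 577.1 Ω.
V_out = 13.6 × 577.1 / (150 + 577.1) = 13.6 × 577.1/727.1 = 10.8 V.
(Unloaded it would have been 11.4 V.)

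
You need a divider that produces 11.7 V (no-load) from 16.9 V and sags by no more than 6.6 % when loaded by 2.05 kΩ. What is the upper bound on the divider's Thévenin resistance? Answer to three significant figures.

R_th ≤ 145 Ω

Loading drop = R_th/(R_th + R_L) ≤ 0.0660, so R_th ≤ R_L · ε/(1−ε) = 2.05 kΩ × 0.0660/0.9340 = 145 Ω.
(Any R1, R2 with R2/(R1+R2) = 0.692 and R1‖R2 ≤ 145 Ω will meet the spec.)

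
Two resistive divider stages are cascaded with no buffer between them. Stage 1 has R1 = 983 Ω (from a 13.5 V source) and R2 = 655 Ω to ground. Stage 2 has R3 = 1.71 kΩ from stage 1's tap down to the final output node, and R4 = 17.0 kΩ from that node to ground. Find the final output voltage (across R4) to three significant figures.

V_out ≈ 4.80 V

Stage 2 presents R3+R4 = 18710 Ω as a load on stage 1's tap.
Stage 1's lower leg becomes R2‖(R3+R4) = 632.8 Ω, so V_mid = 13.5 × 632.8/1616 = 5.287 V.
Stage 2 is itself unloaded: V_out = V_mid × R4/(R3+R4) = 5.287 × 17000/18710 = 4.80 V.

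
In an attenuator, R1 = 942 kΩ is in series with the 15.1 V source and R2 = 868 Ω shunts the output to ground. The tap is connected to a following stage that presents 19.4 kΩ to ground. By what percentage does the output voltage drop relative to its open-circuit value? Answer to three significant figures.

The divider's output (Thévenin) resistance is R1‖R2 = 867.2 Ω.
Fractional drop under load = R_th/(R_th + R_L) = 867.2 / (867.2 + 19400) = 0.04279.
So the output falls by 4.28 %.

4.28 %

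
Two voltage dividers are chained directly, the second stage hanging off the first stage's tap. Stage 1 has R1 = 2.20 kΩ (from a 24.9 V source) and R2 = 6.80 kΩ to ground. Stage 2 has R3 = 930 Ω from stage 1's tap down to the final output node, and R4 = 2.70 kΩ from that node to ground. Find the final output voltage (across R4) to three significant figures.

Stage 2 presents R3+R4 = 3630 Ω as a load on stage 1's tap.
Stage 1's lower leg becomes R2‖(R3+R4) = 2367 Ω, so V_mid = 24.9 × 2367/4567 = 12.90 V.
Stage 2 is itself unloaded: V_out = V_mid × R4/(R3+R4) = 12.90 × 2700/3630 = 9.60 V.

V_out ≈ 9.60 V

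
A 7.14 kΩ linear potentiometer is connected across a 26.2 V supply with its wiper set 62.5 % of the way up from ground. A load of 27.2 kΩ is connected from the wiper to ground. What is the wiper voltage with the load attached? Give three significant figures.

The wiper splits the pot into (1−α)R = 2.678 kΩ above and αR = 4.463 kΩ below.
Lower section ‖ load = 3.834 kΩ.
V_wiper = 26.2 × 3.834/(2.678 + 3.834) = 15.4 V.

V ≈ 15.4 V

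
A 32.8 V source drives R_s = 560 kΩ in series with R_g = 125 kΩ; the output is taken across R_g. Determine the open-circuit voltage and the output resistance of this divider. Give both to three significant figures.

V_th is the open-circuit tap voltage: 32.8 × 125/(560 + 125) = 5.99 V.
With the supply zeroed, R_s and R_g appear in parallel from the tap: R_th = R_s‖R_g = (560 × 125)/685.0 = 102 kΩ.

V_th = 5.99 V, R_th = 102 kΩ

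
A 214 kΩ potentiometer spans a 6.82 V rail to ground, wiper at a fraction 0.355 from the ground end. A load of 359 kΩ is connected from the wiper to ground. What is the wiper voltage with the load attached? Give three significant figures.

V ≈ 2.13 V

The wiper splits the pot into (1−α)R = 138.0 kΩ above and αR = 75.97 kΩ below.
Lower section ‖ load = 62.70 kΩ.
V_wiper = 6.82 × 62.70/(138.0 + 62.70) = 2.13 V.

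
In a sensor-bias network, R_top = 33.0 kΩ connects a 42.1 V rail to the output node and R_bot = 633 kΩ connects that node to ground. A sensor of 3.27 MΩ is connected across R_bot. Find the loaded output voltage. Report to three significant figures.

V_out ≈ 39.6 V

The load sits in parallel with R_bot: R_bot‖R_L = (633 × 3270) / (633 + 3270) = 530.3 kΩ.
V_out = 42.1 × 530.3 / (33.0 + 530.3) = 42.1 × 530.3/563.3 = 39.6 V.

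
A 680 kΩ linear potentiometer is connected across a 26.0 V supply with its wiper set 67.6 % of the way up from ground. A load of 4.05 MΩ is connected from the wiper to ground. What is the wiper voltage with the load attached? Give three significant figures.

The wiper splits the pot into (1−α)R = 220.3 kΩ above and αR = 459.7 kΩ below.
Lower section ‖ load = 412.8 kΩ.
V_wiper = 26.0 × 412.8/(220.3 + 412.8) = 17.0 V.

V ≈ 17.0 V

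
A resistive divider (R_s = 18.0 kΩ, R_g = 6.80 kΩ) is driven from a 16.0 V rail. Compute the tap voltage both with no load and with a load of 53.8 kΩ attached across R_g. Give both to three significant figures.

Unloaded: 4.39 V; loaded: 4.02 V

Open-circuit: V = 16.0 × 6.80/(18.0 + 6.80) = 4.39 V.
With the load, R_g becomes R_g‖R_L = 6.037 kΩ, so V = 16.0 × 6.037/24.04 = 4.02 V.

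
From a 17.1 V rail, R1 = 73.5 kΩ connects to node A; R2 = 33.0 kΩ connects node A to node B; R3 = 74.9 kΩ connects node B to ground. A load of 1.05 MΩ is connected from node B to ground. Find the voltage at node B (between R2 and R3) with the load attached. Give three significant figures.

At node B, R3 is in parallel with the load: R3‖R_L = 69.91 kΩ.
Below node A the resistance is R2 + (R3‖R_L) = 102.9 kΩ, so V_A = 17.1 × 102.9/176.4 = 9.976 V.
Then V_B = V_A × (R3‖R_L)/(R2 + R3‖R_L) = 9.976 × 69.91/102.9 = 6.78 V.

V ≈ 6.78 V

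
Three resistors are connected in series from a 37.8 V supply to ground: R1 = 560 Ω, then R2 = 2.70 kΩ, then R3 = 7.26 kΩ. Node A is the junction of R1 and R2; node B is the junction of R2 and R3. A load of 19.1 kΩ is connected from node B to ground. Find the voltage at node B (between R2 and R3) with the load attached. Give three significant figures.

At node B, R3 is in parallel with the load: R3‖R_L = 5260 Ω.
Below node A the resistance is R2 + (R3‖R_L) = 7960 Ω, so V_A = 37.8 × 7960/8520 = 35.32 V.
Then V_B = V_A × (R3‖R_L)/(R2 + R3‖R_L) = 35.32 × 5260/7960 = 23.3 V.

V ≈ 23.3 V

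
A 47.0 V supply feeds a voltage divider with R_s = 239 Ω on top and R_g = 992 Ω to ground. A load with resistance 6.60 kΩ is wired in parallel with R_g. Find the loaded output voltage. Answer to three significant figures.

V_out ≈ 36.8 V

The load sits in parallel with R_g: R_g‖R_L = (992 × 6600) / (992 + 6600) = 862.4 Ω.
V_out = 47.0 × 862.4 / (239 + 862.4) = 47.0 × 862.4/1101 = 36.8 V.
(Unloaded it would have been 37.9 V.)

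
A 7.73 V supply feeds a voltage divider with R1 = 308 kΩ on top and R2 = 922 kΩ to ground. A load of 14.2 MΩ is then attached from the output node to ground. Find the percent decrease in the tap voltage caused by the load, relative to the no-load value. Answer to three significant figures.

The divider's output (Thévenin) resistance is R1‖R2 = 230.9 kΩ.
Fractional drop under load = R_th/(R_th + R_L) = 230.9 / (230.9 + 14200) = 0.01600.
So the output falls by 1.60 %.

1.60 %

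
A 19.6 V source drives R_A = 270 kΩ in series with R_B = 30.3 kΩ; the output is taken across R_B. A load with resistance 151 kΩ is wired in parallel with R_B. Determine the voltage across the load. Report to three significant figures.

V_out ≈ 1.68 V

The load sits in parallel with R_B: R_B‖R_L = (30.3 × 151) / (30.3 + 151) = 25.24 kΩ.
V_out = 19.6 × 25.24 / (270 + 25.24) = 19.6 × 25.24/295.2 = 1.68 V.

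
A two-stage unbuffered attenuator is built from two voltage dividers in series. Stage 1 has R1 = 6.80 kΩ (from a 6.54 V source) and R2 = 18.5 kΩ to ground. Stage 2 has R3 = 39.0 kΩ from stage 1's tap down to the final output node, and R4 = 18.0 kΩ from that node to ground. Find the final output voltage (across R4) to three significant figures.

V_out ≈ 1.39 V

Stage 2 presents R3+R4 = 57.00 kΩ as a load on stage 1's tap.
Stage 1's lower leg becomes R2‖(R3+R4) = 13.97 kΩ, so V_mid = 6.54 × 13.97/20.77 = 4.399 V.
Stage 2 is itself unloaded: V_out = V_mid × R4/(R3+R4) = 4.399 × 18.0/57.00 = 1.39 V.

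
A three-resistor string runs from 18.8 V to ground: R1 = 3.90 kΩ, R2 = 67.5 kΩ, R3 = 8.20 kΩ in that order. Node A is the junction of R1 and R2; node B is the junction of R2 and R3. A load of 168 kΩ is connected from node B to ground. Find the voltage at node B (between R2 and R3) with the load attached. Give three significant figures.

V ≈ 1.86 V

At node B, R3 is in parallel with the load: R3‖R_L = 7.818 kΩ.
Below node A the resistance is R2 + (R3‖R_L) = 75.32 kΩ, so V_A = 18.8 × 75.32/79.22 = 17.87 V.
Then V_B = V_A × (R3‖R_L)/(R2 + R3‖R_L) = 17.87 × 7.818/75.32 = 1.86 V.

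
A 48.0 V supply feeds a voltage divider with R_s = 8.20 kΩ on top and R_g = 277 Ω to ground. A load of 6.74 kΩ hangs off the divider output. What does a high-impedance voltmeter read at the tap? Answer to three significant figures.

V_out ≈ 1.51 V

The load sits in parallel with R_g: R_g‖R_L = (277 × 6740) / (277 + 6740) = 266.1 Ω.
V_out = 48.0 × 266.1 / (8200 + 266.1) = 48.0 × 266.1/8466 = 1.51 V.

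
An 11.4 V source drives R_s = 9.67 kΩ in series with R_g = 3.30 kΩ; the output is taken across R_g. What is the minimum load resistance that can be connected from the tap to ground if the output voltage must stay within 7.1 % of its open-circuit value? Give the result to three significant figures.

R_L(min) ≈ 32.2 kΩ

Output resistance R_th = R_s‖R_g = (9.67 × 3.30)/12.97 = 2.460 kΩ.
The fractional drop is R_th/(R_th + R_L); requiring this ≤ 0.0710 gives R_L ≥ R_th(1/0.0710 − 1) = 2.460 × 13.08 = 32.2 kΩ.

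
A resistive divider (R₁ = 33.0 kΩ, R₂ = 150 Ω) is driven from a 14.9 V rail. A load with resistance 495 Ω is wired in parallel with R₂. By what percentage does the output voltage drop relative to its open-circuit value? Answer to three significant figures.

23.2 %

Unloaded V = 14.9 × 150/33150 = 0.06742 V.
Loaded: R₂‖R_L = 115.1 Ω, giving V = 14.9 × 115.1/33120 = 0.05180 V.
Drop = (0.06742 − 0.05180) / 0.06742 = 23.2 %.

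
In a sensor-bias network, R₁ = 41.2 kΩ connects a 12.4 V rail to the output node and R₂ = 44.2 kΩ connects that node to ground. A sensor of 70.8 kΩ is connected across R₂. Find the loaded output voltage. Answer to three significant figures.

The load sits in parallel with R₂: R₂‖R_L = (44.2 × 70.8) / (44.2 + 70.8) = 27.21 kΩ.
V_out = 12.4 × 27.21 / (41.2 + 27.21) = 12.4 × 27.21/68.41 = 4.93 V.
(Unloaded it would have been 6.42 V.)

V_out ≈ 4.93 V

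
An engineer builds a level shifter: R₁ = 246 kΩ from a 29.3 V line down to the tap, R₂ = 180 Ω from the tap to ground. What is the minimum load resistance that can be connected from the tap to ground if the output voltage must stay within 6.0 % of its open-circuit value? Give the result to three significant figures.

R_L(min) ≈ 2.82 kΩ

Output resistance R_th = R₁‖R₂ = (246000 × 180)/246200 = 179.9 Ω.
The fractional drop is R_th/(R_th + R_L); requiring this ≤ 0.0600 gives R_L ≥ R_th(1/0.0600 − 1) = 179.9 × 15.67 = 2.82 kΩ.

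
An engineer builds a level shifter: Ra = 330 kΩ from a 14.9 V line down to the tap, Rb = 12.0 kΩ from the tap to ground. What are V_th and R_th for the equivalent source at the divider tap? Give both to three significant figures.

V_th = 0.523 V, R_th = 11.6 kΩ

V_th is the open-circuit tap voltage: 14.9 × 12.0/(330 + 12.0) = 0.523 V.
With the supply zeroed, Ra and Rb appear in parallel from the tap: R_th = Ra‖Rb = (330 × 12.0)/342.0 = 11.6 kΩ.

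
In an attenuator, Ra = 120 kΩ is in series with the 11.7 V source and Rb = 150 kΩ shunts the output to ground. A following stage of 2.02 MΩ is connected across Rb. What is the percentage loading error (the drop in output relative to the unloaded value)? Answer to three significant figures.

The divider's output (Thévenin) resistance is Ra‖Rb = 66.67 kΩ.
Fractional drop under load = R_th/(R_th + R_L) = 66.67 / (66.67 + 2020) = 0.03195.
So the output falls by 3.19 %.

3.19 %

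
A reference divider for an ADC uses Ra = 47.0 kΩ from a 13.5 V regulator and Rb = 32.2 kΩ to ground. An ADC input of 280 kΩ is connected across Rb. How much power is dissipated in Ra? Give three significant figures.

Total resistance from the source is Ra + (Rb‖R_L) = 75.88 kΩ, so I = 13.5/75.88 kΩ = 0.1779 mA.
P = I²·Ra = (0.1779 mA)² × 47.0 kΩ = 1.49 mW.

P ≈ 1.49 mW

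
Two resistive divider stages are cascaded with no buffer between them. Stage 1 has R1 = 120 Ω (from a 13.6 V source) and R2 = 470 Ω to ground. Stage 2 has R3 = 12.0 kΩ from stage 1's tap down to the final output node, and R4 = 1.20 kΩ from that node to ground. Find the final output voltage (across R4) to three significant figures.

V_out ≈ 0.978 V

Stage 2 presents R3+R4 = 13200 Ω as a load on stage 1's tap.
Stage 1's lower leg becomes R2‖(R3+R4) = 453.8 Ω, so V_mid = 13.6 × 453.8/573.8 = 10.76 V.
Stage 2 is itself unloaded: V_out = V_mid × R4/(R3+R4) = 10.76 × 1200/13200 = 0.978 V.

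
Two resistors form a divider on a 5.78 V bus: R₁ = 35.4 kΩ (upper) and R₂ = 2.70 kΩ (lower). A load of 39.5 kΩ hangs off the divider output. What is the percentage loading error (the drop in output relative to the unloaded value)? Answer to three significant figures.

5.97 %

The divider's output (Thévenin) resistance is R₁‖R₂ = 2.509 kΩ.
Fractional drop under load = R_th/(R_th + R_L) = 2.509 / (2.509 + 39.5) = 0.05972.
So the output falls by 5.97 %.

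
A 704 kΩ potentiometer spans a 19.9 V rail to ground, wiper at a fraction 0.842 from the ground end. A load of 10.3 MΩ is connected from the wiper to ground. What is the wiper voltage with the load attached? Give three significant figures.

The wiper splits the pot into (1−α)R = 111.2 kΩ above and αR = 592.8 kΩ below.
Lower section ‖ load = 560.5 kΩ.
V_wiper = 19.9 × 560.5/(111.2 + 560.5) = 16.6 V.

V ≈ 16.6 V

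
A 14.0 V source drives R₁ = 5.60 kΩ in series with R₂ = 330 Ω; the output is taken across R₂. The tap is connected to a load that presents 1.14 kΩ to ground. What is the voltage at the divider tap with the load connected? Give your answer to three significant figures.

V_out ≈ 0.612 V

The load sits in parallel with R₂: R₂‖R_L = (330 × 1140) / (330 + 1140) = 255.9 Ω.
V_out = 14.0 × 255.9 / (5600 + 255.9) = 14.0 × 255.9/5856 = 0.612 V.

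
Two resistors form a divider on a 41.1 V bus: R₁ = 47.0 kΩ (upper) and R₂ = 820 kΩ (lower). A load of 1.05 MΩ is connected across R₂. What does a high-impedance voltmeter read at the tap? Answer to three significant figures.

V_out ≈ 37.3 V

The load sits in parallel with R₂: R₂‖R_L = (820 × 1050) / (820 + 1050) = 460.4 kΩ.
V_out = 41.1 × 460.4 / (47.0 + 460.4) = 41.1 × 460.4/507.4 = 37.3 V.
(Unloaded it would have been 38.9 V.)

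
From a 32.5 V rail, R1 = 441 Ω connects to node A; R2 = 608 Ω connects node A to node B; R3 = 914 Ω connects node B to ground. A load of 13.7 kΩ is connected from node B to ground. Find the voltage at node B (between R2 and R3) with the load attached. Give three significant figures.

At node B, R3 is in parallel with the load: R3‖R_L = 856.8 Ω.
Below node A the resistance is R2 + (R3‖R_L) = 1465 Ω, so V_A = 32.5 × 1465/1906 = 24.98 V.
Then V_B = V_A × (R3‖R_L)/(R2 + R3‖R_L) = 24.98 × 856.8/1465 = 14.6 V.

V ≈ 14.6 V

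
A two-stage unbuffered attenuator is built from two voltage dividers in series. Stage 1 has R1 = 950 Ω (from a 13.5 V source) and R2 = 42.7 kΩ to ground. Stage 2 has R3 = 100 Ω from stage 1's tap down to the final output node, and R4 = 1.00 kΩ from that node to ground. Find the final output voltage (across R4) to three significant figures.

Stage 2 presents R3+R4 = 1100 Ω as a load on stage 1's tap.
Stage 1's lower leg becomes R2‖(R3+R4) = 1072 Ω, so V_mid = 13.5 × 1072/2022 = 7.158 V.
Stage 2 is itself unloaded: V_out = V_mid × R4/(R3+R4) = 7.158 × 1000/1100 = 6.51 V.

V_out ≈ 6.51 V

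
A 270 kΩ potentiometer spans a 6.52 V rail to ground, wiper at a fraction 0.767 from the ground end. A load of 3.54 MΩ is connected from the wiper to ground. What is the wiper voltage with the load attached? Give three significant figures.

V ≈ 4.93 V

The wiper splits the pot into (1−α)R = 62.91 kΩ above and αR = 207.1 kΩ below.
Lower section ‖ load = 195.6 kΩ.
V_wiper = 6.52 × 195.6/(62.91 + 195.6) = 4.93 V.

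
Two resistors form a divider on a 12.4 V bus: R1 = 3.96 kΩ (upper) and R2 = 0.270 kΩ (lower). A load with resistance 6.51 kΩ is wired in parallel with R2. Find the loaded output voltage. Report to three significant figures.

V_out ≈ 0.762 V

The load sits in parallel with R2: R2‖R_L = (270 × 6510) / (270 + 6510) = 259.2 Ω.
V_out = 12.4 × 259.2 / (3960 + 259.2) = 12.4 × 259.2/4219 = 0.762 V.
(Unloaded it would have been 0.791 V.)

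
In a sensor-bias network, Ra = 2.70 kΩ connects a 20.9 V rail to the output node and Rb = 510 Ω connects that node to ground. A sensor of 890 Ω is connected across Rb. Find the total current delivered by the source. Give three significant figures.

I ≈ 6.91 mA

Rb‖R_L = 324.2 Ω, so the source sees Ra + Rb‖R_L = 3024 Ω.
I = 20.9 V / 3024 Ω = 6.91 mA.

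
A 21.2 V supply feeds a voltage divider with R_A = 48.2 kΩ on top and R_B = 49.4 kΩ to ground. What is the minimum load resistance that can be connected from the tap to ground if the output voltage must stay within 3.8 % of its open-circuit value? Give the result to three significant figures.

Output resistance R_th = R_A‖R_B = (48.2 × 49.4)/97.60 = 24.40 kΩ.
The fractional drop is R_th/(R_th + R_L); requiring this ≤ 0.0380 gives R_L ≥ R_th(1/0.0380 − 1) = 24.40 × 25.32 = 618 kΩ.

R_L(min) ≈ 618 kΩ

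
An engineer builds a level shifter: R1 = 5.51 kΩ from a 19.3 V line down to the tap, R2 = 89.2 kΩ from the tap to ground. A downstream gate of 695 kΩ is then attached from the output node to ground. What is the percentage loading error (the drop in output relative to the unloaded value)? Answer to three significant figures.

The divider's output (Thévenin) resistance is R1‖R2 = 5.189 kΩ.
Fractional drop under load = R_th/(R_th + R_L) = 5.189 / (5.189 + 695) = 0.007411.
So the output falls by 0.741 %.

0.741 %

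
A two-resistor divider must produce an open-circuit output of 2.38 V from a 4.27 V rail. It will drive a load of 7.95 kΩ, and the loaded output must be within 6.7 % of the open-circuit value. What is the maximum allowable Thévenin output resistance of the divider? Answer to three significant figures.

Loading drop = R_th/(R_th + R_L) ≤ 0.0670, so R_th ≤ R_L · ε/(1−ε) = 7.95 kΩ × 0.0670/0.9330 = 571 Ω.

R_th ≤ 571 Ω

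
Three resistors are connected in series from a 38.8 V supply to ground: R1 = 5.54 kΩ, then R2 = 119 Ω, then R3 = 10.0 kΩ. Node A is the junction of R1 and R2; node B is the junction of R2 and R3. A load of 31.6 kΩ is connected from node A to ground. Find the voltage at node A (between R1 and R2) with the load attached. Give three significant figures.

V ≈ 22.5 V

Below node A the series string R2+R3 = 10120 Ω sits in parallel with the 31600 Ω load: 7665 Ω.
V_A = 38.8 × 7665/(5540 + 7665) = 22.5 V.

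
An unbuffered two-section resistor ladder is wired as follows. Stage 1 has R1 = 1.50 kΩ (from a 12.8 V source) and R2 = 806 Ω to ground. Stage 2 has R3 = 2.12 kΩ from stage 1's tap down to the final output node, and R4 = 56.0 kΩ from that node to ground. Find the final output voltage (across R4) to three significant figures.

Stage 2 presents R3+R4 = 58120 Ω as a load on stage 1's tap.
Stage 1's lower leg becomes R2‖(R3+R4) = 795.0 Ω, so V_mid = 12.8 × 795.0/2295 = 4.434 V.
Stage 2 is itself unloaded: V_out = V_mid × R4/(R3+R4) = 4.434 × 56000/58120 = 4.27 V.

V_out ≈ 4.27 V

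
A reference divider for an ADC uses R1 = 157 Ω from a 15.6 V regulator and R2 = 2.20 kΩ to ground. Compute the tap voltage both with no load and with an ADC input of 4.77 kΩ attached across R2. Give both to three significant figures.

Unloaded: 14.6 V; loaded: 14.1 V

Open-circuit: V = 15.6 × 2200/(157 + 2200) = 14.6 V.
With the load, R2 becomes R2‖R_L = 1506 Ω, so V = 15.6 × 1506/1663 = 14.1 V.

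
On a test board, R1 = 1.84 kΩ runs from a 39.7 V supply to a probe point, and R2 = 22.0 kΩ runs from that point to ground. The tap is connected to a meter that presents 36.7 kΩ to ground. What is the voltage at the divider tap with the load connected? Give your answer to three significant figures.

The load sits in parallel with R2: R2‖R_L = (22.0 × 36.7) / (22.0 + 36.7) = 13.75 kΩ.
V_out = 39.7 × 13.75 / (1.84 + 13.75) = 39.7 × 13.75/15.59 = 35.0 V.

V_out ≈ 35.0 V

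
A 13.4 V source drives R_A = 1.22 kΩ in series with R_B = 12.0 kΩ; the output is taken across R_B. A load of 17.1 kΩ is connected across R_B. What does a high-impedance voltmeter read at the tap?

V_out ≈ 11.4 V

The load sits in parallel with R_B: R_B‖R_L = (12.0 × 17.1) / (12.0 + 17.1) = 7.052 kΩ.
V_out = 13.4 × 7.052 / (1.22 + 7.052) = 13.4 × 7.052/8.272 = 11.4 V.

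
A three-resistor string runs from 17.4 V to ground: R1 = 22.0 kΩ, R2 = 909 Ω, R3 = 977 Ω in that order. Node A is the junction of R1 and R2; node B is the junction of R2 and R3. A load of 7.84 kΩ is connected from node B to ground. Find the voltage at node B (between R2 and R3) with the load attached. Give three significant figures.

V ≈ 0.636 V

At node B, R3 is in parallel with the load: R3‖R_L = 868.7 Ω.
Below node A the resistance is R2 + (R3‖R_L) = 1778 Ω, so V_A = 17.4 × 1778/23780 = 1.301 V.
Then V_B = V_A × (R3‖R_L)/(R2 + R3‖R_L) = 1.301 × 868.7/1778 = 0.636 V.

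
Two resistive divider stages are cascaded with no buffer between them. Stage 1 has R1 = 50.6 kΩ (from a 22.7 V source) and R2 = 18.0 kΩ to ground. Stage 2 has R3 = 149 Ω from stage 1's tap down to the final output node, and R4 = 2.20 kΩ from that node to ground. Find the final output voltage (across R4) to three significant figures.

V_out ≈ 0.839 V

Stage 2 presents R3+R4 = 2349 Ω as a load on stage 1's tap.
Stage 1's lower leg becomes R2‖(R3+R4) = 2078 Ω, so V_mid = 22.7 × 2078/52680 = 0.8954 V.
Stage 2 is itself unloaded: V_out = V_mid × R4/(R3+R4) = 0.8954 × 2200/2349 = 0.839 V.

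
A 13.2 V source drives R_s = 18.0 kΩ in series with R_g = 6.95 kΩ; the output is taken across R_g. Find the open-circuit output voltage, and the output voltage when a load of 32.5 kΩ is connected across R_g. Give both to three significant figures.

Unloaded: 3.68 V; loaded: 3.19 V

Open-circuit: V = 13.2 × 6.95/(18.0 + 6.95) = 3.68 V.
With the load, R_g becomes R_g‖R_L = 5.726 kΩ, so V = 13.2 × 5.726/23.73 = 3.19 V.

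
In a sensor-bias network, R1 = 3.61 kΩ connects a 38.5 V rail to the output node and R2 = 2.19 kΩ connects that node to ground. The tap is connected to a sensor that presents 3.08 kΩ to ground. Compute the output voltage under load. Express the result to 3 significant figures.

V_out ≈ 10.1 V

The load sits in parallel with R2: R2‖R_L = (2.19 × 3.08) / (2.19 + 3.08) = 1.280 kΩ.
V_out = 38.5 × 1.280 / (3.61 + 1.280) = 38.5 × 1.280/4.890 = 10.1 V.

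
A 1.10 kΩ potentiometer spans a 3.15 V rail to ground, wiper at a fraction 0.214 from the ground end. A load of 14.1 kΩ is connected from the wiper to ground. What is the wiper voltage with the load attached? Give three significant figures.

The wiper splits the pot into (1−α)R = 864.6 Ω above and αR = 235.4 Ω below.
Lower section ‖ load = 231.5 Ω.
V_wiper = 3.15 × 231.5/(864.6 + 231.5) = 0.665 V.

V ≈ 0.665 V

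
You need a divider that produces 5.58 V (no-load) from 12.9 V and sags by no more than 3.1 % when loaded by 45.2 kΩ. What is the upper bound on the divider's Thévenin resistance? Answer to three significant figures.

Loading drop = R_th/(R_th + R_L) ≤ 0.0310, so R_th ≤ R_L · ε/(1−ε) = 45.2 kΩ × 0.0310/0.9690 = 1.45 kΩ.
(Any R1, R2 with R2/(R1+R2) = 0.433 and R1‖R2 ≤ 1.45 kΩ will meet the spec.)

R_th ≤ 1.45 kΩ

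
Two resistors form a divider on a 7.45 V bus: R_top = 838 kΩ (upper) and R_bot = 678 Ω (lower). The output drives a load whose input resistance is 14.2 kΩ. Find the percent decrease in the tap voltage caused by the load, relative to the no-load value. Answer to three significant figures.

The divider's output (Thévenin) resistance is R_top‖R_bot = 677.5 Ω.
Fractional drop under load = R_th/(R_th + R_L) = 677.5 / (677.5 + 14200) = 0.04554.
So the output falls by 4.55 %.

4.55 %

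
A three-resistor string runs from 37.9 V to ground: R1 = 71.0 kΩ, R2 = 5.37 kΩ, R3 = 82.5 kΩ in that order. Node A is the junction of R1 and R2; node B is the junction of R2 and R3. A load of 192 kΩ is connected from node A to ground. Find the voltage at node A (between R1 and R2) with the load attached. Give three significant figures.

V ≈ 17.4 V

Below node A the series string R2+R3 = 87.87 kΩ sits in parallel with the 192 kΩ load: 60.28 kΩ.
V_A = 37.9 × 60.28/(71.0 + 60.28) = 17.4 V.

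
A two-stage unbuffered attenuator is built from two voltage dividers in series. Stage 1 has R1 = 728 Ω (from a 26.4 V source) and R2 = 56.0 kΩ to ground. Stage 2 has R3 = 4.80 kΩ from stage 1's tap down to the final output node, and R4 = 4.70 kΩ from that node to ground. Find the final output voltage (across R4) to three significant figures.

Stage 2 presents R3+R4 = 9500 Ω as a load on stage 1's tap.
Stage 1's lower leg becomes R2‖(R3+R4) = 8122 Ω, so V_mid = 26.4 × 8122/8850 = 24.23 V.
Stage 2 is itself unloaded: V_out = V_mid × R4/(R3+R4) = 24.23 × 4700/9500 = 12.0 V.

V_out ≈ 12.0 V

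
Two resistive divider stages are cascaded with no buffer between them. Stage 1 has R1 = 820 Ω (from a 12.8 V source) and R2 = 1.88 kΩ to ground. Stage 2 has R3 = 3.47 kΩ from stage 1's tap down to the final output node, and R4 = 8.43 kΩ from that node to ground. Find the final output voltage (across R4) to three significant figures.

Stage 2 presents R3+R4 = 11900 Ω as a load on stage 1's tap.
Stage 1's lower leg becomes R2‖(R3+R4) = 1624 Ω, so V_mid = 12.8 × 1624/2444 = 8.505 V.
Stage 2 is itself unloaded: V_out = V_mid × R4/(R3+R4) = 8.505 × 8430/11900 = 6.02 V.

V_out ≈ 6.02 V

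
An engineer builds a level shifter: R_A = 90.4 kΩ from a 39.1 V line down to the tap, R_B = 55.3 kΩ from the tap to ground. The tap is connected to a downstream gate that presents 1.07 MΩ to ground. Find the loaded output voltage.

V_out ≈ 14.4 V

The load sits in parallel with R_B: R_B‖R_L = (55.3 × 1070) / (55.3 + 1070) = 52.58 kΩ.
V_out = 39.1 × 52.58 / (90.4 + 52.58) = 39.1 × 52.58/143.0 = 14.4 V.
(Unloaded it would have been 14.8 V.)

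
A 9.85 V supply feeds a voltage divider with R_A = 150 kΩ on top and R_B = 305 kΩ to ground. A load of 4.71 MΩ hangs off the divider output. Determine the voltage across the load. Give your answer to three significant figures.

The load sits in parallel with R_B: R_B‖R_L = (305 × 4710) / (305 + 4710) = 286.5 kΩ.
V_out = 9.85 × 286.5 / (150 + 286.5) = 9.85 × 286.5/436.5 = 6.46 V.

V_out ≈ 6.46 V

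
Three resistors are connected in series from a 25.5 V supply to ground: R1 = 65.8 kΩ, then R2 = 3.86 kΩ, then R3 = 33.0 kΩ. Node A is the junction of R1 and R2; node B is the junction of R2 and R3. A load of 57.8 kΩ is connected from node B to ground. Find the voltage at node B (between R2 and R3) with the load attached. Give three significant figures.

At node B, R3 is in parallel with the load: R3‖R_L = 21.01 kΩ.
Below node A the resistance is R2 + (R3‖R_L) = 24.87 kΩ, so V_A = 25.5 × 24.87/90.67 = 6.994 V.
Then V_B = V_A × (R3‖R_L)/(R2 + R3‖R_L) = 6.994 × 21.01/24.87 = 5.91 V.

V ≈ 5.91 V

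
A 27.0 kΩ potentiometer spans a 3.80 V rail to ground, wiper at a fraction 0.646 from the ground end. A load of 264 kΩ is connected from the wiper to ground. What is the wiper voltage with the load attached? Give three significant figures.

The wiper splits the pot into (1−α)R = 9.558 kΩ above and αR = 17.44 kΩ below.
Lower section ‖ load = 16.36 kΩ.
V_wiper = 3.80 × 16.36/(9.558 + 16.36) = 2.40 V.

V ≈ 2.40 V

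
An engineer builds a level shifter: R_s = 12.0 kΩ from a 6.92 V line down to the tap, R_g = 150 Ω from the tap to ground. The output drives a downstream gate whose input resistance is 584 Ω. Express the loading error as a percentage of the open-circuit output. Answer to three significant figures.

20.2 %

The divider's output (Thévenin) resistance is R_s‖R_g = 148.1 Ω.
Fractional drop under load = R_th/(R_th + R_L) = 148.1 / (148.1 + 584) = 0.2023.
So the output falls by 20.2 %.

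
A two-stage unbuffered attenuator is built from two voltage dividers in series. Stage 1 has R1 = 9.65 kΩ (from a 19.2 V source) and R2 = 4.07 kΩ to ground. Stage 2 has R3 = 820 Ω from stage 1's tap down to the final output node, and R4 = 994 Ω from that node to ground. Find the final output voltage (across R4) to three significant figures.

Stage 2 presents R3+R4 = 1814 Ω as a load on stage 1's tap.
Stage 1's lower leg becomes R2‖(R3+R4) = 1255 Ω, so V_mid = 19.2 × 1255/10900 = 2.209 V.
Stage 2 is itself unloaded: V_out = V_mid × R4/(R3+R4) = 2.209 × 994/1814 = 1.21 V.

V_out ≈ 1.21 V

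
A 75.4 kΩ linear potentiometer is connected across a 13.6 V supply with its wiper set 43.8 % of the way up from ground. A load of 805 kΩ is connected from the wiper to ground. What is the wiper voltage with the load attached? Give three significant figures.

V ≈ 5.82 V

The wiper splits the pot into (1−α)R = 42.37 kΩ above and αR = 33.03 kΩ below.
Lower section ‖ load = 31.72 kΩ.
V_wiper = 13.6 × 31.72/(42.37 + 31.72) = 5.82 V.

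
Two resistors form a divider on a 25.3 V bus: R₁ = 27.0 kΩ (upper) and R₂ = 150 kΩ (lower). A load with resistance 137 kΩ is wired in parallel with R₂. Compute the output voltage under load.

V_out ≈ 18.4 V

The load sits in parallel with R₂: R₂‖R_L = (150 × 137) / (150 + 137) = 71.60 kΩ.
V_out = 25.3 × 71.60 / (27.0 + 71.60) = 25.3 × 71.60/98.60 = 18.4 V.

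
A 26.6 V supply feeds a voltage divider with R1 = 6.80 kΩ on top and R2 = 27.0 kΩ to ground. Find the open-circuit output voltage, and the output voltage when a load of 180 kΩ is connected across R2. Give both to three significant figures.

Open-circuit: V = 26.6 × 27.0/(6.80 + 27.0) = 21.2 V.
With the load, R2 becomes R2‖R_L = 23.48 kΩ, so V = 26.6 × 23.48/30.28 = 20.6 V.

Unloaded: 21.2 V; loaded: 20.6 V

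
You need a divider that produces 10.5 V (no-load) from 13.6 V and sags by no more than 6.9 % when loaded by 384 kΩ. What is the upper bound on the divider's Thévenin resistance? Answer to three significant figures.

R_th ≤ 28.5 kΩ

Loading drop = R_th/(R_th + R_L) ≤ 0.0690, so R_th ≤ R_L · ε/(1−ε) = 384 kΩ × 0.0690/0.9310 = 28.5 kΩ.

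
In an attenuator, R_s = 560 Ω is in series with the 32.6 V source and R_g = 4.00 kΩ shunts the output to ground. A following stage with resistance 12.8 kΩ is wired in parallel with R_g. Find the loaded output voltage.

The load sits in parallel with R_g: R_g‖R_L = (4000 × 12800) / (4000 + 12800) = 3048 Ω.
V_out = 32.6 × 3048 / (560 + 3048) = 32.6 × 3048/3608 = 27.5 V.

V_out ≈ 27.5 V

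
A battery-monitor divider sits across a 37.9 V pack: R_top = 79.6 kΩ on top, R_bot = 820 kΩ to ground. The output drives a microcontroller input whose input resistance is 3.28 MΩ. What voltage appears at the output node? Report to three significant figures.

The load sits in parallel with R_bot: R_bot‖R_L = (820 × 3280) / (820 + 3280) = 656.0 kΩ.
V_out = 37.9 × 656.0 / (79.6 + 656.0) = 37.9 × 656.0/735.6 = 33.8 V.
(Unloaded it would have been 34.5 V.)

V_out ≈ 33.8 V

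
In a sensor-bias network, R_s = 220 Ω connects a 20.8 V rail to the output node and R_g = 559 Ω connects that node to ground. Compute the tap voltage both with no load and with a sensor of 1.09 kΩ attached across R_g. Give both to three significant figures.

Open-circuit: V = 20.8 × 559/(220 + 559) = 14.9 V.
With the load, R_g becomes R_g‖R_L = 369.5 Ω, so V = 20.8 × 369.5/589.5 = 13.0 V.

Unloaded: 14.9 V; loaded: 13.0 V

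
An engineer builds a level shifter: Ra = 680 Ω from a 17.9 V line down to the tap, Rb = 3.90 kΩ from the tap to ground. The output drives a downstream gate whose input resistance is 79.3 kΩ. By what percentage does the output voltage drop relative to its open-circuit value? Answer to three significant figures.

0.725 %

The divider's output (Thévenin) resistance is Ra‖Rb = 579.0 Ω.
Fractional drop under load = R_th/(R_th + R_L) = 579.0 / (579.0 + 79300) = 0.007249.
So the output falls by 0.725 %.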